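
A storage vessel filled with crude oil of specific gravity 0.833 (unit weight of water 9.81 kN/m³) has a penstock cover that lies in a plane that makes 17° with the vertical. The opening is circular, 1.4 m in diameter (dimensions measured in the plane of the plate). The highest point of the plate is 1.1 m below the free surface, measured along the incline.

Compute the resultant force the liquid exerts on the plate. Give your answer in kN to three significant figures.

F ≈ 21.7 kN

γ = 0.833 × 9.81 = 8.17173 kN/m³.
The plate makes 17° with the vertical, i.e. θ = 90° − 17° = 73° to the horizontal. Measuring y along the incline from the free-surface line, vertical depth h = y·sinθ with sinθ = 0.956305.
The centroid is at the centre, 0.7 m below the top of the plate, so y_c = 1.1 + 0.7 = 1.8 m and h_c = 1.8 × 0.956305 = 1.72135 m.
A = π(0.7)² = 1.53938 m².
Resultant F = γ·h_c·A = 8.17173 × 1.72135 × 1.53938 = 21.6535 kN.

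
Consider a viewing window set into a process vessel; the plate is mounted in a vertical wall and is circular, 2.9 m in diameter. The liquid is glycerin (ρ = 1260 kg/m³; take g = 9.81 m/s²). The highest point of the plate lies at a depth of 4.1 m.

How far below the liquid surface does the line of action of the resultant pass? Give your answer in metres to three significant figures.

γ = ρg = 1260 × 9.81 / 1000 = 12.3606 kN/m³.
The centroid is at the centre, 1.45 m below the top of the plate, so the centroid depth is h_c = 4.1 + 1.45 = 5.55 m.
A = π(1.45)² = 6.6052 m².
Resultant F = γ·h_c·A = 12.3606 × 5.55 × 6.6052 = 453.126 kN.
I_c = πr⁴/4 = π × 1.45⁴/4 = 3.47186 m⁴.
Centre of pressure: y_p = y_c + I_c/(y_c·A) = 5.55 + 3.47186/(5.55 × 6.6052) = 5.55 + 0.0947073 = 5.64471 m along the plane.

h_p = 5.64 m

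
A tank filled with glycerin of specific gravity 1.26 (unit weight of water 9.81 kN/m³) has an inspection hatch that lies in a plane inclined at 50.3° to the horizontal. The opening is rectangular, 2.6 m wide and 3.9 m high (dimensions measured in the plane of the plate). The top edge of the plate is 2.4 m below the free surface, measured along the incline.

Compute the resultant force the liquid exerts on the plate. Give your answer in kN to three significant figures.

γ = 1.26 × 9.81 = 12.3606 kN/m³.
Let θ = 50.3° be the plate's angle to the horizontal; measure y along the incline from where the plane meets the free surface. Vertical depth h = y·sinθ with sinθ = 0.769400.
The centroid lies 3.9/2 = 1.95 m below the top edge, so y_c = 2.4 + 1.95 = 4.35 m and h_c = 4.35 × 0.769400 = 3.34689 m.
A = 2.6 × 3.9 = 10.14 m².
Resultant F = γ·h_c·A = 12.3606 × 3.34689 × 10.14 = 419.487 kN.

F ≈ 419 kN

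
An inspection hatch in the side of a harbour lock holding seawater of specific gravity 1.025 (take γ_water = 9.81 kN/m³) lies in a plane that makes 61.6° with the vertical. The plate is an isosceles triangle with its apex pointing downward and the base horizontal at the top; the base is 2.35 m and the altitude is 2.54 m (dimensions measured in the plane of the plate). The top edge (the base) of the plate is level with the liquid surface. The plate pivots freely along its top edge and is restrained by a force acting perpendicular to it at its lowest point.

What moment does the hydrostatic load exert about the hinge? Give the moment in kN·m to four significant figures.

M ≈ 15.35 kN·m

γ = 1.025 × 9.81 = 10.05525 kN/m³.
The plate makes 61.6° with the vertical, i.e. θ = 90° − 61.6° = 28.4° to the horizontal. Measuring y along the incline from the free-surface line, vertical depth h = y·sinθ with sinθ = 0.475624.
With the apex down, the centroid sits h/3 = 2.54/3 = 0.846667 m below the base (the top edge), so y_c = 0.846667 m and h_c = 0.846667 × 0.475624 = 0.402695 m.
A = ½ × 2.35 × 2.54 = 2.9845 m².
Resultant F = γ·h_c·A = 10.05525 × 0.402695 × 2.9845 = 12.0848 kN.
I_c = b·h³/36 = 2.35 × 2.54³/36 = 1.06971 m⁴.
Centre of pressure: y_p = y_c + I_c/(y_c·A) = 0.846667 + 1.06971/(0.846667 × 2.9845) = 0.846667 + 0.423333 = 1.27 m along the plane.
The resultant acts 0.846667 + 0.423333 = 1.27 m (along the plate) below the hinge at the top edge, so the moment about the hinge is M = F × 1.27 = 12.0848 × 1.27 = 15.3477 kN·m.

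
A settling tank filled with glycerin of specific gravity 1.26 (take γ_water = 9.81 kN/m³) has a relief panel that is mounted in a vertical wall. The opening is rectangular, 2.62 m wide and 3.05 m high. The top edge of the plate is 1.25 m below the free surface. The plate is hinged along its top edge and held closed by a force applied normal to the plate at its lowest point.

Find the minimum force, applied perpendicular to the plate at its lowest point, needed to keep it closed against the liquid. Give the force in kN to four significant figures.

γ = 1.26 × 9.81 = 12.3606 kN/m³.
The centroid lies 3.05/2 = 1.525 m below the top edge, so the centroid depth is h_c = 1.25 + 1.525 = 2.775 m.
A = 2.62 × 3.05 = 7.991 m².
Resultant F = γ·h_c·A = 12.3606 × 2.775 × 7.991 = 274.097 kN.
I_c = b·h³/12 = 2.62 × 3.05³/12 = 6.19469 m⁴.
Centre of pressure: y_p = y_c + I_c/(y_c·A) = 2.775 + 6.19469/(2.775 × 7.991) = 2.775 + 0.279354 = 3.05435 m along the plane.
The resultant acts 1.525 + 0.279354 = 1.80435 m (along the plate) below the hinge at the top edge, so the moment about the hinge is M = F × 1.80435 = 274.097 × 1.80435 = 494.567 kN·m.
A normal force at the bottom, 3.05 m from the hinge, must supply this moment: P = 494.567/3.05 = 162.153 kN.

P ≈ 162.2 kN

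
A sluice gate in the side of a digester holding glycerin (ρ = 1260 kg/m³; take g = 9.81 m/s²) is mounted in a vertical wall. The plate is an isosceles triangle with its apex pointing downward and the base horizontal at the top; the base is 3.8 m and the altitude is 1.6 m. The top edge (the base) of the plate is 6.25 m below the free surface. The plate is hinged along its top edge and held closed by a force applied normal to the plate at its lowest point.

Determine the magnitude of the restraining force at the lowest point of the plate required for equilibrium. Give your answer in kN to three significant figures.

γ = ρg = 1260 × 9.81 / 1000 = 12.3606 kN/m³.
With the apex down, the centroid sits h/3 = 1.6/3 = 0.533333 m below the base (the top edge), so the centroid depth is h_c = 6.25 + 0.533333 = 6.78333 m.
A = ½ × 3.8 × 1.6 = 3.04 m².
Resultant F = γ·h_c·A = 12.3606 × 6.78333 × 3.04 = 254.892 kN.
I_c = b·h³/36 = 3.8 × 1.6³/36 = 0.432356 m⁴.
Centre of pressure: y_p = y_c + I_c/(y_c·A) = 6.78333 + 0.432356/(6.78333 × 3.04) = 6.78333 + 0.0209665 = 6.8043 m along the plane.
The resultant acts 0.533333 + 0.0209665 = 0.554299 m (along the plate) below the hinge at the top edge, so the moment about the hinge is M = F × 0.554299 = 254.892 × 0.554299 = 141.286 kN·m.
A normal force at the bottom, 1.6 m from the hinge, must supply this moment: P = 141.286/1.6 = 88.3037 kN.

P ≈ 88.3 kN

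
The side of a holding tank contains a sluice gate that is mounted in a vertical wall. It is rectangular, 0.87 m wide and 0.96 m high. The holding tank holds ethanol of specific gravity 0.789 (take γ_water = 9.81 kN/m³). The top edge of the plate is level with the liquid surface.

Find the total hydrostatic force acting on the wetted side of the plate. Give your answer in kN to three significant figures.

γ = 0.789 × 9.81 = 7.74009 kN/m³.
The centroid lies 0.96/2 = 0.48 m below the top edge, so the centroid depth is h_c = 0.48 m.
A = 0.87 × 0.96 = 0.8352 m².
Resultant F = γ·h_c·A = 7.74009 × 0.48 × 0.8352 = 3.10297 kN.

F ≈ 3.10 kN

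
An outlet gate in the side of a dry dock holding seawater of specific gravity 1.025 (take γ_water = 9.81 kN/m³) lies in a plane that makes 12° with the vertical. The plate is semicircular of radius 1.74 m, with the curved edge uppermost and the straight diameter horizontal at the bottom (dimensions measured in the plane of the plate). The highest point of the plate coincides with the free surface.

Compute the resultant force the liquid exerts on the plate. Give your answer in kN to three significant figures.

F ≈ 46.8 kN

γ = 1.025 × 9.81 = 10.05525 kN/m³.
The plate makes 12° with the vertical, i.e. θ = 90° − 12° = 78° to the horizontal. Measuring y along the incline from the free-surface line, vertical depth h = y·sinθ with sinθ = 0.978148.
The centroid lies 4r/(3π) = 0.738479 m above the diameter, so r − 4r/(3π) = 1.74 − 0.738479 = 1.00152 m below the topmost point, so y_c = 1.00152 m and h_c = 1.00152 × 0.978148 = 0.979635 m.
A = πr²/2 = π × 1.74²/2 = 4.75574 m².
Resultant F = γ·h_c·A = 10.05525 × 0.979635 × 4.75574 = 46.8463 kN.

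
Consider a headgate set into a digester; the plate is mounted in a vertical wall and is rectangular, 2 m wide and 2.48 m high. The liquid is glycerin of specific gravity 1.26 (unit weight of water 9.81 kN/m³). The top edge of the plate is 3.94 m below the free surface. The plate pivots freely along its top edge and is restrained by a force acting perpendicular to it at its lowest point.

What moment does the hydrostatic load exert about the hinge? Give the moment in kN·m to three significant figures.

M ≈ 425 kN·m

γ = 1.26 × 9.81 = 12.3606 kN/m³.
The centroid lies 2.48/2 = 1.24 m below the top edge, so the centroid depth is h_c = 3.94 + 1.24 = 5.18 m.
A = 2 × 2.48 = 4.96 m².
Resultant F = γ·h_c·A = 12.3606 × 5.18 × 4.96 = 317.578 kN.
I_c = b·h³/12 = 2 × 2.48³/12 = 2.54217 m⁴.
Centre of pressure: y_p = y_c + I_c/(y_c·A) = 5.18 + 2.54217/(5.18 × 4.96) = 5.18 + 0.0989448 = 5.27894 m along the plane.
The resultant acts 1.24 + 0.0989448 = 1.33894 m (along the plate) below the hinge at the top edge, so the moment about the hinge is M = F × 1.33894 = 317.578 × 1.33894 = 425.218 kN·m.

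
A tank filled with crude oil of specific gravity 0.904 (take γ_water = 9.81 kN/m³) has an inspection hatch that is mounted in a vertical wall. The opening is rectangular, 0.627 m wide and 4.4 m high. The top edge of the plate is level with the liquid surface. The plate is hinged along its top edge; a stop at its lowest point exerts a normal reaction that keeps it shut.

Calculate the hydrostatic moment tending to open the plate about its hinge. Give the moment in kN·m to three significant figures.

M ≈ 158 kN·m

γ = 0.904 × 9.81 = 8.86824 kN/m³.
The centroid lies 4.4/2 = 2.2 m below the top edge, so the centroid depth is h_c = 2.2 m.
A = 0.627 × 4.4 = 2.7588 m².
Resultant F = γ·h_c·A = 8.86824 × 2.2 × 2.7588 = 53.8245 kN.
I_c = b·h³/12 = 0.627 × 4.4³/12 = 4.45086 m⁴.
Centre of pressure: y_p = y_c + I_c/(y_c·A) = 2.2 + 4.45086/(2.2 × 2.7588) = 2.2 + 0.733333 = 2.93333 m along the plane.
The resultant acts 2.2 + 0.733333 = 2.93333 m (along the plate) below the hinge at the top edge, so the moment about the hinge is M = F × 2.93333 = 53.8245 × 2.93333 = 157.885 kN·m.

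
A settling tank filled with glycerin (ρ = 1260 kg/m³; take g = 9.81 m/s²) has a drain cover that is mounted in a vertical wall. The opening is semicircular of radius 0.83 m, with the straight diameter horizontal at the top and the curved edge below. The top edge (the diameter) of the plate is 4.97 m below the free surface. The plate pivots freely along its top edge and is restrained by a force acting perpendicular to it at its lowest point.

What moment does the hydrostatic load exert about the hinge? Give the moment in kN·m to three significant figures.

γ = ρg = 1260 × 9.81 / 1000 = 12.3606 kN/m³.
The centroid of a semicircle lies 4r/(3π) = 0.352263 m from the diameter, here below the top edge, so the centroid depth is h_c = 4.97 + 0.352263 = 5.32226 m.
A = πr²/2 = π × 0.83²/2 = 1.08212 m².
Resultant F = γ·h_c·A = 12.3606 × 5.32226 × 1.08212 = 71.1887 kN.
I_c = (π/8 − 8/(9π))·r⁴ = 0.109757 × 0.83⁴ = 0.0520888 m⁴.
Centre of pressure: y_p = y_c + I_c/(y_c·A) = 5.32226 + 0.0520888/(5.32226 × 1.08212) = 5.32226 + 0.00904426 = 5.3313 m along the plane.
The resultant acts 0.352263 + 0.00904426 = 0.361307 m (along the plate) below the hinge at the top edge, so the moment about the hinge is M = F × 0.361307 = 71.1887 × 0.361307 = 25.721 kN·m.

M ≈ 25.7 kN·m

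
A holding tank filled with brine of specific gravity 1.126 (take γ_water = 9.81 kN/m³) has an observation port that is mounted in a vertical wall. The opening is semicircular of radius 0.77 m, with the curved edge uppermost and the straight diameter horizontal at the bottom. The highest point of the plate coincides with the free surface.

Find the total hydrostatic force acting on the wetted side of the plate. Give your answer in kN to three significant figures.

F ≈ 4.56 kN

γ = 1.126 × 9.81 = 11.04606 kN/m³.
The centroid lies 4r/(3π) = 0.326798 m above the diameter, so r − 4r/(3π) = 0.77 − 0.326798 = 0.443202 m below the topmost point, so the centroid depth is h_c = 0.443202 m.
A = πr²/2 = π × 0.77²/2 = 0.931325 m².
Resultant F = γ·h_c·A = 11.04606 × 0.443202 × 0.931325 = 4.55943 kN.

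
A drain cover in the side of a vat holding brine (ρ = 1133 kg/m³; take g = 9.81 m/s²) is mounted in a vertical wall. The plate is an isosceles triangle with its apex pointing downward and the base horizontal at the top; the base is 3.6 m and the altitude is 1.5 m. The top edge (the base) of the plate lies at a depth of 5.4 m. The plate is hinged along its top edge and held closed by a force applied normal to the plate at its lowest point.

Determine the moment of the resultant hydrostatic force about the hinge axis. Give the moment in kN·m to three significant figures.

γ = ρg = 1133 × 9.81 / 1000 = 11.11473 kN/m³.
With the apex down, the centroid sits h/3 = 1.5/3 = 0.5 m below the base (the top edge), so the centroid depth is h_c = 5.4 + 0.5 = 5.9 m.
A = ½ × 3.6 × 1.5 = 2.7 m².
Resultant F = γ·h_c·A = 11.11473 × 5.9 × 2.7 = 177.058 kN.
I_c = b·h³/36 = 3.6 × 1.5³/36 = 0.3375 m⁴.
Centre of pressure: y_p = y_c + I_c/(y_c·A) = 5.9 + 0.3375/(5.9 × 2.7) = 5.9 + 0.0211864 = 5.92119 m along the plane.
The resultant acts 0.5 + 0.0211864 = 0.521186 m (along the plate) below the hinge at the top edge, so the moment about the hinge is M = F × 0.521186 = 177.058 × 0.521186 = 92.2802 kN·m.

M ≈ 92.3 kN·m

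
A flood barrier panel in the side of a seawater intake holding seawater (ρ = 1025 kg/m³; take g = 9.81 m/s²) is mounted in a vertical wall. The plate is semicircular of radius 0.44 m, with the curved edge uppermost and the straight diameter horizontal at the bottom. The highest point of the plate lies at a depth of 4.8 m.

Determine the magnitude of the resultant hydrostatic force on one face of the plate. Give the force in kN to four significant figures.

γ = ρg = 1025 × 9.81 / 1000 = 10.05525 kN/m³.
The centroid lies 4r/(3π) = 0.186742 m above the diameter, so r − 4r/(3π) = 0.44 − 0.186742 = 0.253258 m below the topmost point, so the centroid depth is h_c = 4.8 + 0.253258 = 5.05326 m.
A = πr²/2 = π × 0.44²/2 = 0.304106 m².
Resultant F = γ·h_c·A = 10.05525 × 5.05326 × 0.304106 = 15.4522 kN.

F ≈ 15.45 kN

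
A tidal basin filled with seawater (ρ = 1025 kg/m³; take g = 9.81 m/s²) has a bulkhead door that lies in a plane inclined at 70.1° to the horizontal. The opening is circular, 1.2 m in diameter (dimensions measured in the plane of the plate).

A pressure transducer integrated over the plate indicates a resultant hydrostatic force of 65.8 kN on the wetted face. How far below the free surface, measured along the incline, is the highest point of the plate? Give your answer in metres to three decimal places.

y_top ≈ 5.553 m

γ = ρg = 1025 × 9.81 / 1000 = 10.05525 kN/m³.
A = π(0.6)² = 1.13097 m².
From F = γ·h_c·A, the centroid depth is h_c = 65.8/(10.05525 × 1.13097) = 5.78605 m.
Let θ = 70.1° be the plate's angle to the horizontal; measure y along the incline from where the plane meets the free surface. Vertical depth h = y·sinθ with sinθ = 0.940288.
Along the incline, y_c = h_c/sinθ = 5.78605/0.940288 = 6.15349 m.
The centroid is at the centre, 0.6 m below the top of the plate, so the highest point sits at y_top = 6.15349 − 0.6 = 5.55349 m along the incline.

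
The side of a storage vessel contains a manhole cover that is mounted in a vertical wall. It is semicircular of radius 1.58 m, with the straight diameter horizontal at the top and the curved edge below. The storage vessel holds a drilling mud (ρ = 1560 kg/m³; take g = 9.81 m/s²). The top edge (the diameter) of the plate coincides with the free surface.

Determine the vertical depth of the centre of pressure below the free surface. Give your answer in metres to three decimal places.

γ = ρg = 1560 × 9.81 / 1000 = 15.3036 kN/m³.
The centroid of a semicircle lies 4r/(3π) = 0.670573 m from the diameter, here below the top edge, so the centroid depth is h_c = 0.670573 m.
A = πr²/2 = π × 1.58²/2 = 3.92134 m².
Resultant F = γ·h_c·A = 15.3036 × 0.670573 × 3.92134 = 40.2415 kN.
I_c = (π/8 − 8/(9π))·r⁴ = 0.109757 × 1.58⁴ = 0.684007 m⁴.
Centre of pressure: y_p = y_c + I_c/(y_c·A) = 0.670573 + 0.684007/(0.670573 × 3.92134) = 0.670573 + 0.260124 = 0.930697 m along the plane.

h_p = 0.931 m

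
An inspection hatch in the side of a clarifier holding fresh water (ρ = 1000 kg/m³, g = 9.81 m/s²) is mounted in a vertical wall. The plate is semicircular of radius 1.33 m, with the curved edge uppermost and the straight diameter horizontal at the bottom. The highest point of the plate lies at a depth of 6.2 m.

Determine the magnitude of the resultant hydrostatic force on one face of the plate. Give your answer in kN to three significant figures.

F ≈ 190 kN

γ = ρg = 1000 × 9.81 = 9810 N/m³ = 9.81 kN/m³.
The centroid lies 4r/(3π) = 0.56447 m above the diameter, so r − 4r/(3π) = 1.33 − 0.56447 = 0.76553 m below the topmost point, so the centroid depth is h_c = 6.2 + 0.76553 = 6.96553 m.
A = πr²/2 = π × 1.33²/2 = 2.77858 m².
Resultant F = γ·h_c·A = 9.81 × 6.96553 × 2.77858 = 189.866 kN.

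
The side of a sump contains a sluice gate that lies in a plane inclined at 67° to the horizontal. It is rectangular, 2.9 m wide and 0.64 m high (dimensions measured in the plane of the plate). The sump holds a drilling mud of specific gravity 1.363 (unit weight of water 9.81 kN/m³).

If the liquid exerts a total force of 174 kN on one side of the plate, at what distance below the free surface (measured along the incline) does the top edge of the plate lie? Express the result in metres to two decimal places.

γ = 1.363 × 9.81 = 13.37103 kN/m³.
A = 2.9 × 0.64 = 1.856 m².
From F = γ·h_c·A, the centroid depth is h_c = 174/(13.37103 × 1.856) = 7.01143 m.
Let θ = 67° be the plate's angle to the horizontal; measure y along the incline from where the plane meets the free surface. Vertical depth h = y·sinθ with sinθ = 0.920505.
Along the incline, y_c = h_c/sinθ = 7.01143/0.920505 = 7.61694 m.
The centroid lies 0.64/2 = 0.32 m below the top edge, so the top edge sits at y_top = 7.61694 − 0.32 = 7.29694 m along the incline.

y_top ≈ 7.30 m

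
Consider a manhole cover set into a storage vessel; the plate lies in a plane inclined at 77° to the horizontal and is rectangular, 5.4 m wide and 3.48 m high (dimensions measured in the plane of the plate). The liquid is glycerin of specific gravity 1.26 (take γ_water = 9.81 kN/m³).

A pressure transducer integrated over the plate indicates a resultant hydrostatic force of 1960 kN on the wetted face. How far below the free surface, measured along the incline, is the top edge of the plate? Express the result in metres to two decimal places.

γ = 1.26 × 9.81 = 12.3606 kN/m³.
A = 5.4 × 3.48 = 18.792 m².
From F = γ·h_c·A, the centroid depth is h_c = 1960/(12.3606 × 18.792) = 8.43808 m.
Let θ = 77° be the plate's angle to the horizontal; measure y along the incline from where the plane meets the free surface. Vertical depth h = y·sinθ with sinθ = 0.974370.
Along the incline, y_c = h_c/sinθ = 8.43808/0.974370 = 8.66004 m.
The centroid lies 3.48/2 = 1.74 m below the top edge, so the top edge sits at y_top = 8.66004 − 1.74 = 6.92004 m along the incline.

y_top ≈ 6.92 m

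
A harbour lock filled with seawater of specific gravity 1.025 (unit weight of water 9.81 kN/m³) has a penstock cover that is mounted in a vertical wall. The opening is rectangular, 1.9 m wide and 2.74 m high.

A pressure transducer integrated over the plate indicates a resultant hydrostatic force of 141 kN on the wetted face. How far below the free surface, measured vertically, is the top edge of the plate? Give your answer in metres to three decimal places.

d_top ≈ 1.324 m

γ = 1.025 × 9.81 = 10.05525 kN/m³.
A = 1.9 × 2.74 = 5.206 m².
From F = γ·h_c·A, the centroid depth is h_c = 141/(10.05525 × 5.206) = 2.69353 m.
The centroid lies 2.74/2 = 1.37 m below the top edge, so the top edge sits at h_top = 2.69353 − 1.37 = 1.32353 m below the surface.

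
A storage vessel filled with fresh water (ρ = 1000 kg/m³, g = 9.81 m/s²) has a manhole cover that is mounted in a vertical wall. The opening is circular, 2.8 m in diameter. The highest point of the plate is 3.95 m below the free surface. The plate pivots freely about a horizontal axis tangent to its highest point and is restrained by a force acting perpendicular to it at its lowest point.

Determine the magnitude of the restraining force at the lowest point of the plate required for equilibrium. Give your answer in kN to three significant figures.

γ = ρg = 1000 × 9.81 = 9810 N/m³ = 9.81 kN/m³.
The centroid is at the centre, 1.4 m below the top of the plate, so the centroid depth is h_c = 3.95 + 1.4 = 5.35 m.
A = π(1.4)² = 6.15752 m².
Resultant F = γ·h_c·A = 9.81 × 5.35 × 6.15752 = 323.168 kN.
I_c = πr⁴/4 = π × 1.4⁴/4 = 3.01719 m⁴.
Centre of pressure: y_p = y_c + I_c/(y_c·A) = 5.35 + 3.01719/(5.35 × 6.15752) = 5.35 + 0.0915889 = 5.44159 m along the plane.
The resultant acts 1.4 + 0.0915889 = 1.49159 m (along the plate) below the hinge at the top edge, so the moment about the hinge is M = F × 1.49159 = 323.168 × 1.49159 = 482.034 kN·m.
A normal force at the bottom, 2.8 m from the hinge, must supply this moment: P = 482.034/2.8 = 172.155 kN.

P ≈ 172 kN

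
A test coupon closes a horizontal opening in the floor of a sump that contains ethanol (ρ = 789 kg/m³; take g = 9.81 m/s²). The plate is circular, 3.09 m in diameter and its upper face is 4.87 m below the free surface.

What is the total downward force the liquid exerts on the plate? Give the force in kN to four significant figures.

F ≈ 282.7 kN

γ = ρg = 789 × 9.81 / 1000 = 7.74009 kN/m³.
The plate is horizontal, so pressure is uniform at p = γ·h = 7.74009 × 4.87 = 37.6942 kN/m².
A = π(1.545)² = 7.49906 m².
F = p·A = 37.6942 × 7.49906 = 282.671 kN.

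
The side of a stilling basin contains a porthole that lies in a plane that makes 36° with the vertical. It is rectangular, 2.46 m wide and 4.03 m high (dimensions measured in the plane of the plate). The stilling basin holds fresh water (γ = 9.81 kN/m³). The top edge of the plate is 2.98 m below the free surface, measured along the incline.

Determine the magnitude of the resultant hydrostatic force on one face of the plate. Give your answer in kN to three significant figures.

F ≈ 393 kN

γ = 9.81 kN/m³.
The plate makes 36° with the vertical, i.e. θ = 90° − 36° = 54° to the horizontal. Measuring y along the incline from the free-surface line, vertical depth h = y·sinθ with sinθ = 0.809017.
The centroid lies 4.03/2 = 2.015 m below the top edge, so y_c = 2.98 + 2.015 = 4.995 m and h_c = 4.995 × 0.809017 = 4.04104 m.
A = 2.46 × 4.03 = 9.9138 m².
Resultant F = γ·h_c·A = 9.81 × 4.04104 × 9.9138 = 393.009 kN.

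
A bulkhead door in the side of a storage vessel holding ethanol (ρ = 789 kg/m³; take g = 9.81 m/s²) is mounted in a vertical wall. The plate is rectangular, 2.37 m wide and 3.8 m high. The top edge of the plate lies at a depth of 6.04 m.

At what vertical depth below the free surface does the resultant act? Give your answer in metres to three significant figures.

h_p = 8.09 m

γ = ρg = 789 × 9.81 / 1000 = 7.74009 kN/m³.
The centroid lies 3.8/2 = 1.9 m below the top edge, so the centroid depth is h_c = 6.04 + 1.9 = 7.94 m.
A = 2.37 × 3.8 = 9.006 m².
Resultant F = γ·h_c·A = 7.74009 × 7.94 × 9.006 = 553.476 kN.
I_c = b·h³/12 = 2.37 × 3.8³/12 = 10.8372 m⁴.
Centre of pressure: y_p = y_c + I_c/(y_c·A) = 7.94 + 10.8372/(7.94 × 9.006) = 7.94 + 0.151553 = 8.09155 m along the plane.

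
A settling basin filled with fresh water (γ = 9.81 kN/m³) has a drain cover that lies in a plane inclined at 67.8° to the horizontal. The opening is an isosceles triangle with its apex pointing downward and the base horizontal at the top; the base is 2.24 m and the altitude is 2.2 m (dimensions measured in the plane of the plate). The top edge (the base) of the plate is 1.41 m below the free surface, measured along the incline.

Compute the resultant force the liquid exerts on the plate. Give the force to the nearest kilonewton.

γ = 9.81 kN/m³.
Let θ = 67.8° be the plate's angle to the horizontal; measure y along the incline from where the plane meets the free surface. Vertical depth h = y·sinθ with sinθ = 0.925871.
With the apex down, the centroid sits h/3 = 2.2/3 = 0.733333 m below the base (the top edge), so y_c = 1.41 + 0.733333 = 2.14333 m and h_c = 2.14333 × 0.925871 = 1.98445 m.
A = ½ × 2.24 × 2.2 = 2.464 m².
Resultant F = γ·h_c·A = 9.81 × 1.98445 × 2.464 = 47.9678 kN.

F ≈ 48 kN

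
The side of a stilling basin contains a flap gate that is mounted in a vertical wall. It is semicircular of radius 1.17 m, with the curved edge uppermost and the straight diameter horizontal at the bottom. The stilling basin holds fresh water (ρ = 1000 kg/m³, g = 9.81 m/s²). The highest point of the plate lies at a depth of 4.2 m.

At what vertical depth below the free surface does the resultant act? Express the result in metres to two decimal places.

γ = ρg = 1000 × 9.81 = 9810 N/m³ = 9.81 kN/m³.
The centroid lies 4r/(3π) = 0.496563 m above the diameter, so r − 4r/(3π) = 1.17 − 0.496563 = 0.673437 m below the topmost point, so the centroid depth is h_c = 4.2 + 0.673437 = 4.87344 m.
A = πr²/2 = π × 1.17²/2 = 2.15026 m².
Resultant F = γ·h_c·A = 9.81 × 4.87344 × 2.15026 = 102.801 kN.
I_c = (π/8 − 8/(9π))·r⁴ = 0.109757 × 1.17⁴ = 0.205672 m⁴.
Centre of pressure: y_p = y_c + I_c/(y_c·A) = 4.87344 + 0.205672/(4.87344 × 2.15026) = 4.87344 + 0.0196268 = 4.89307 m along the plane.

h_p = 4.89 m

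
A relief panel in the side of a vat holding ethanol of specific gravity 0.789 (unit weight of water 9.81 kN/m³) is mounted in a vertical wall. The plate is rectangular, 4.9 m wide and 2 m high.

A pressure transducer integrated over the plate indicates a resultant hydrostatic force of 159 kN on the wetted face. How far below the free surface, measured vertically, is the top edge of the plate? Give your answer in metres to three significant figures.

γ = 0.789 × 9.81 = 7.74009 kN/m³.
A = 4.9 × 2 = 9.8 m².
From F = γ·h_c·A, the centroid depth is h_c = 159/(7.74009 × 9.8) = 2.09616 m.
The centroid lies 2/2 = 1 m below the top edge, so the top edge sits at h_top = 2.09616 − 1 = 1.09616 m below the surface.

d_top ≈ 1.10 m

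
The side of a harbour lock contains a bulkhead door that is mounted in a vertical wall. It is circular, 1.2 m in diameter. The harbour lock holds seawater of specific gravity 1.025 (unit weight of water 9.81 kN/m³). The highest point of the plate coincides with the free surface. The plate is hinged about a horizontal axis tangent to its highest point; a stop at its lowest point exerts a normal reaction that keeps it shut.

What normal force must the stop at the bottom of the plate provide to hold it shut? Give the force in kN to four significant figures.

P ≈ 4.265 kN

γ = 1.025 × 9.81 = 10.05525 kN/m³.
The centroid is at the centre, 0.6 m below the top of the plate, so the centroid depth is h_c = 0.6 m.
A = π(0.6)² = 1.13097 m².
Resultant F = γ·h_c·A = 10.05525 × 0.6 × 1.13097 = 6.82331 kN.
I_c = πr⁴/4 = π × 0.6⁴/4 = 0.101788 m⁴.
Centre of pressure: y_p = y_c + I_c/(y_c·A) = 0.6 + 0.101788/(0.6 × 1.13097) = 0.6 + 0.150001 = 0.750001 m along the plane.
The resultant acts 0.6 + 0.150001 = 0.750001 m (along the plate) below the hinge at the top edge, so the moment about the hinge is M = F × 0.750001 = 6.82331 × 0.750001 = 5.11749 kN·m.
A normal force at the bottom, 1.2 m from the hinge, must supply this moment: P = 5.11749/1.2 = 4.26458 kN.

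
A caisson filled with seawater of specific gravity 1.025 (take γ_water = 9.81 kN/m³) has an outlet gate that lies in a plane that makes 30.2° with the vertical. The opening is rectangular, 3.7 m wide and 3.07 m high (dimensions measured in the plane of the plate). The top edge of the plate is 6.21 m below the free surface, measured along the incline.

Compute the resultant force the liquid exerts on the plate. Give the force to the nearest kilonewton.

γ = 1.025 × 9.81 = 10.05525 kN/m³.
The plate makes 30.2° with the vertical, i.e. θ = 90° − 30.2° = 59.8° to the horizontal. Measuring y along the incline from the free-surface line, vertical depth h = y·sinθ with sinθ = 0.864275.
The centroid lies 3.07/2 = 1.535 m below the top edge, so y_c = 6.21 + 1.535 = 7.745 m and h_c = 7.745 × 0.864275 = 6.69381 m.
A = 3.7 × 3.07 = 11.359 m².
Resultant F = γ·h_c·A = 10.05525 × 6.69381 × 11.359 = 764.551 kN.

F ≈ 765 kN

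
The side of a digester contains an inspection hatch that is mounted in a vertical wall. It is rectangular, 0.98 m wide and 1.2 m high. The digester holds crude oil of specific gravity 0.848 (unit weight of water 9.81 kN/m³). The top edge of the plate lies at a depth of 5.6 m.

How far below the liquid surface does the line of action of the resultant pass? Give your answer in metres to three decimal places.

γ = 0.848 × 9.81 = 8.31888 kN/m³.
The centroid lies 1.2/2 = 0.6 m below the top edge, so the centroid depth is h_c = 5.6 + 0.6 = 6.2 m.
A = 0.98 × 1.2 = 1.176 m².
Resultant F = γ·h_c·A = 8.31888 × 6.2 × 1.176 = 60.6546 kN.
I_c = b·h³/12 = 0.98 × 1.2³/12 = 0.14112 m⁴.
Centre of pressure: y_p = y_c + I_c/(y_c·A) = 6.2 + 0.14112/(6.2 × 1.176) = 6.2 + 0.0193548 = 6.21935 m along the plane.

h_p = 6.219 m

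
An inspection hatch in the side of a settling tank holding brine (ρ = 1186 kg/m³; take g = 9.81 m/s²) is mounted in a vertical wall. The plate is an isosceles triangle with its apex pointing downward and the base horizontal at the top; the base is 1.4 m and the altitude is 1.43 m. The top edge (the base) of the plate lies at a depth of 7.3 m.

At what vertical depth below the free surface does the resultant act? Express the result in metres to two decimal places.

γ = ρg = 1186 × 9.81 / 1000 = 11.63466 kN/m³.
With the apex down, the centroid sits h/3 = 1.43/3 = 0.476667 m below the base (the top edge), so the centroid depth is h_c = 7.3 + 0.476667 = 7.77667 m.
A = ½ × 1.4 × 1.43 = 1.001 m².
Resultant F = γ·h_c·A = 11.63466 × 7.77667 × 1.001 = 90.5694 kN.
I_c = b·h³/36 = 1.4 × 1.43³/36 = 0.113719 m⁴.
Centre of pressure: y_p = y_c + I_c/(y_c·A) = 7.77667 + 0.113719/(7.77667 × 1.001) = 7.77667 + 0.0146085 = 7.79128 m along the plane.

h_p = 7.79 m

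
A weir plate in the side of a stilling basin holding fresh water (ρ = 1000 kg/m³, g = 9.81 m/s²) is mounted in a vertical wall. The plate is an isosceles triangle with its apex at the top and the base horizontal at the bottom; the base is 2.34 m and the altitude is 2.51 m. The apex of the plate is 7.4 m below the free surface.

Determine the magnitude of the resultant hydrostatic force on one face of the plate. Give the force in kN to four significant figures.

F ≈ 261.4 kN

γ = ρg = 1000 × 9.81 = 9810 N/m³ = 9.81 kN/m³.
With the apex up, the centroid sits 2h/3 = 2 × 2.51/3 = 1.67333 m below the apex, so the centroid depth is h_c = 7.4 + 1.67333 = 9.07333 m.
A = ½ × 2.34 × 2.51 = 2.9367 m².
Resultant F = γ·h_c·A = 9.81 × 9.07333 × 2.9367 = 261.394 kN.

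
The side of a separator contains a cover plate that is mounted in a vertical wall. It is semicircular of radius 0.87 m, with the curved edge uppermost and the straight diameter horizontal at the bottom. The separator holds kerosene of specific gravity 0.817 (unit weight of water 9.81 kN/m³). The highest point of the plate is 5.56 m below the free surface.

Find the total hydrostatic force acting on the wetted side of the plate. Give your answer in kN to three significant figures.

F ≈ 57.8 kN

γ = 0.817 × 9.81 = 8.01477 kN/m³.
The centroid lies 4r/(3π) = 0.369239 m above the diameter, so r − 4r/(3π) = 0.87 − 0.369239 = 0.500761 m below the topmost point, so the centroid depth is h_c = 5.56 + 0.500761 = 6.06076 m.
A = πr²/2 = π × 0.87²/2 = 1.18894 m².
Resultant F = γ·h_c·A = 8.01477 × 6.06076 × 1.18894 = 57.7535 kN.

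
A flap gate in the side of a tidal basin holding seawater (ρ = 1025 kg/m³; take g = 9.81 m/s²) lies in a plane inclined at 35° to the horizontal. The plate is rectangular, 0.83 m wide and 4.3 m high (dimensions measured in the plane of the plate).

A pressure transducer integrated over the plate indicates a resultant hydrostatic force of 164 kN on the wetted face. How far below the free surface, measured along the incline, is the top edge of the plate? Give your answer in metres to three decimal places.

γ = ρg = 1025 × 9.81 / 1000 = 10.05525 kN/m³.
A = 0.83 × 4.3 = 3.569 m².
From F = γ·h_c·A, the centroid depth is h_c = 164/(10.05525 × 3.569) = 4.56988 m.
Let θ = 35° be the plate's angle to the horizontal; measure y along the incline from where the plane meets the free surface. Vertical depth h = y·sinθ with sinθ = 0.573576.
Along the incline, y_c = h_c/sinθ = 4.56988/0.573576 = 7.96735 m.
The centroid lies 4.3/2 = 2.15 m below the top edge, so the top edge sits at y_top = 7.96735 − 2.15 = 5.81735 m along the incline.

y_top ≈ 5.817 m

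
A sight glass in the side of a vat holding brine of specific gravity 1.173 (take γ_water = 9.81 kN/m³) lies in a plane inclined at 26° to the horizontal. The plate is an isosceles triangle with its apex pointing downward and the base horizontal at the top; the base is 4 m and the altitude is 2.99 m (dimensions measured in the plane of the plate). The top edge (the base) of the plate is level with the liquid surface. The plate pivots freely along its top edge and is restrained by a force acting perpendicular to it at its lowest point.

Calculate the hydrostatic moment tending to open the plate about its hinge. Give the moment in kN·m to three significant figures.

γ = 1.173 × 9.81 = 11.50713 kN/m³.
Let θ = 26° be the plate's angle to the horizontal; measure y along the incline from where the plane meets the free surface. Vertical depth h = y·sinθ with sinθ = 0.438371.
With the apex down, the centroid sits h/3 = 2.99/3 = 0.996667 m below the base (the top edge), so y_c = 0.996667 m and h_c = 0.996667 × 0.438371 = 0.43691 m.
A = ½ × 4 × 2.99 = 5.98 m².
Resultant F = γ·h_c·A = 11.50713 × 0.43691 × 5.98 = 30.0649 kN.
I_c = b·h³/36 = 4 × 2.99³/36 = 2.9701 m⁴.
Centre of pressure: y_p = y_c + I_c/(y_c·A) = 0.996667 + 2.9701/(0.996667 × 5.98) = 0.996667 + 0.498333 = 1.495 m along the plane.
The resultant acts 0.996667 + 0.498333 = 1.495 m (along the plate) below the hinge at the top edge, so the moment about the hinge is M = F × 1.495 = 30.0649 × 1.495 = 44.947 kN·m.

M ≈ 44.9 kN·m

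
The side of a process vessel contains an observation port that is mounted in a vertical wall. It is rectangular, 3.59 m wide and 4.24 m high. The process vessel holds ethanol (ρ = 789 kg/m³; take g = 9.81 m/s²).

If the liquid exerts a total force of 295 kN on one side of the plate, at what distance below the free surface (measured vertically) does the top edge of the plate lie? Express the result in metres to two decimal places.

γ = ρg = 789 × 9.81 / 1000 = 7.74009 kN/m³.
A = 3.59 × 4.24 = 15.2216 m².
From F = γ·h_c·A, the centroid depth is h_c = 295/(7.74009 × 15.2216) = 2.50389 m.
The centroid lies 4.24/2 = 2.12 m below the top edge, so the top edge sits at h_top = 2.50389 − 2.12 = 0.38389 m below the surface.

d_top ≈ 0.38 m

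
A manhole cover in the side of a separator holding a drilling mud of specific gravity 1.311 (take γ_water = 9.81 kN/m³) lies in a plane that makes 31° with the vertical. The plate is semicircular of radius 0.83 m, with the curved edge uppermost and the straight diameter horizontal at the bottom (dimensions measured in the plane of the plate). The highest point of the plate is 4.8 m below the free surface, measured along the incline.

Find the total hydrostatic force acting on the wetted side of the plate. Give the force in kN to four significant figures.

F ≈ 62.96 kN

γ = 1.311 × 9.81 = 12.86091 kN/m³.
The plate makes 31° with the vertical, i.e. θ = 90° − 31° = 59° to the horizontal. Measuring y along the incline from the free-surface line, vertical depth h = y·sinθ with sinθ = 0.857167.
The centroid lies 4r/(3π) = 0.352263 m above the diameter, so r − 4r/(3π) = 0.83 − 0.352263 = 0.477737 m below the topmost point, so y_c = 4.8 + 0.477737 = 5.27774 m and h_c = 5.27774 × 0.857167 = 4.5239 m.
A = πr²/2 = π × 0.83²/2 = 1.08212 m².
Resultant F = γ·h_c·A = 12.86091 × 4.5239 × 1.08212 = 62.9593 kN.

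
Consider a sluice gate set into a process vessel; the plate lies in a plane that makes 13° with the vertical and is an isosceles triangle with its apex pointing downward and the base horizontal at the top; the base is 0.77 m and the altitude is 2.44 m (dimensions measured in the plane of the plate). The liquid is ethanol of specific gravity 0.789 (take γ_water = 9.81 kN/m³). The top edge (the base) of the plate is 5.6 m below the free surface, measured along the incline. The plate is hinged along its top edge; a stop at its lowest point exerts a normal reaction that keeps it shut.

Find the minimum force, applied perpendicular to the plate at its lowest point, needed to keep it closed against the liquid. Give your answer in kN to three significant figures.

γ = 0.789 × 9.81 = 7.74009 kN/m³.
The plate makes 13° with the vertical, i.e. θ = 90° − 13° = 77° to the horizontal. Measuring y along the incline from the free-surface line, vertical depth h = y·sinθ with sinθ = 0.974370.
With the apex down, the centroid sits h/3 = 2.44/3 = 0.813333 m below the base (the top edge), so y_c = 5.6 + 0.813333 = 6.41333 m and h_c = 6.41333 × 0.974370 = 6.24896 m.
A = ½ × 0.77 × 2.44 = 0.9394 m².
Resultant F = γ·h_c·A = 7.74009 × 6.24896 × 0.9394 = 45.4364 kN.
I_c = b·h³/36 = 0.77 × 2.44³/36 = 0.310712 m⁴.
Centre of pressure: y_p = y_c + I_c/(y_c·A) = 6.41333 + 0.310712/(6.41333 × 0.9394) = 6.41333 + 0.0515732 = 6.4649 m along the plane.
The resultant acts 0.813333 + 0.0515732 = 0.864906 m (along the plate) below the hinge at the top edge, so the moment about the hinge is M = F × 0.864906 = 45.4364 × 0.864906 = 39.2982 kN·m.
A normal force at the bottom, 2.44 m from the hinge, must supply this moment: P = 39.2982/2.44 = 16.1058 kN.

P ≈ 16.1 kN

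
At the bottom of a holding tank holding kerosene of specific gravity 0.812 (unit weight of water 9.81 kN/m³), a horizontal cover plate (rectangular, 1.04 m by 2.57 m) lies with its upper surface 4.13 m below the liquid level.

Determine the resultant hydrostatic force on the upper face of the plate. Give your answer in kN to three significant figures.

γ = 0.812 × 9.81 = 7.96572 kN/m³.
The plate is horizontal, so pressure is uniform at p = γ·h = 7.96572 × 4.13 = 32.8984 kN/m².
A = 1.04 × 2.57 = 2.6728 m².
F = p·A = 32.8984 × 2.6728 = 87.9308 kN.

F ≈ 87.9 kN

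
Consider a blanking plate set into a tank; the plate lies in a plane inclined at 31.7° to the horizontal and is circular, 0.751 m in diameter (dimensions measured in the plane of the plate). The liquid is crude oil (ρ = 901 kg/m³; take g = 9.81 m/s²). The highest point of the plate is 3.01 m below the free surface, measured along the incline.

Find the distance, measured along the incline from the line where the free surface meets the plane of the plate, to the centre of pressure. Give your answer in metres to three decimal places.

y_p = 3.396 m

γ = ρg = 901 × 9.81 / 1000 = 8.83881 kN/m³.
Let θ = 31.7° be the plate's angle to the horizontal; measure y along the incline from where the plane meets the free surface. Vertical depth h = y·sinθ with sinθ = 0.525472.
The centroid is at the centre, 0.3755 m below the top of the plate, so y_c = 3.01 + 0.3755 = 3.3855 m and h_c = 3.3855 × 0.525472 = 1.77899 m.
A = π(0.3755)² = 0.442965 m².
Resultant F = γ·h_c·A = 8.83881 × 1.77899 × 0.442965 = 6.96525 kN.
I_c = πr⁴/4 = π × 0.3755⁴/4 = 0.0156146 m⁴.
Centre of pressure: y_p = y_c + I_c/(y_c·A) = 3.3855 + 0.0156146/(3.3855 × 0.442965) = 3.3855 + 0.0104121 = 3.39591 m along the plane.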